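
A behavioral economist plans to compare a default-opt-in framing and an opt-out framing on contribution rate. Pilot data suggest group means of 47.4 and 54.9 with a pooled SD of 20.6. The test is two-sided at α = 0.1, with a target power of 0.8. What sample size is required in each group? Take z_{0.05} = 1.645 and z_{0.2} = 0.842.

Cohen's d = |M₁ − M₂| / SD_pooled = |47.4 − 54.9| / 20.6 = 7.5 / 20.6 = 0.364.
For two independent groups with equal n: n = 2·((z_{α/2} + z_β) / d)².
z_{α/2} + z_β = 1.645 + 0.842 = 2.487.
n = 2 × (2.487 / 0.364)² = 2 × 6.832² = 2 × 46.68 = 93.4.
Round up to the next whole participant.

n = 94 per group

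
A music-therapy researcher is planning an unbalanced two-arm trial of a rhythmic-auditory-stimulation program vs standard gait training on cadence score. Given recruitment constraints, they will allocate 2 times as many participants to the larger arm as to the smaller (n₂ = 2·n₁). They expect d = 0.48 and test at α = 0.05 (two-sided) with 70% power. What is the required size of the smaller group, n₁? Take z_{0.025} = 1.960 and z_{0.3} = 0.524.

n₁ = 41

With allocation ratio k = n₂/n₁ = 2, Var(x̄₁−x̄₂) = σ²(1/n₁ + 1/(k·n₁)) = σ²·(k+1)/(k·n₁).
So n₁ = (1 + 1/k)·((z_{α/2} + z_β)/d)² = 1.500 × (2.484/0.48)².
n₁ = 1.500 × 26.78 = 40.2.
Round up: n₁ = 41, giving n₂ = 2 × 41 = 82.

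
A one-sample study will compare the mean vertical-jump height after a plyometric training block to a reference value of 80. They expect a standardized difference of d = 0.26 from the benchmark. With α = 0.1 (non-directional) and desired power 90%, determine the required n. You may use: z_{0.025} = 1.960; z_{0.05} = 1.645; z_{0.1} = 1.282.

For a one-sample test: n = ((z_{α/2} + z_β) / d)².
z_{α/2} + z_β = 1.645 + 1.282 = 2.927.
n = (2.927 / 0.26)² = 11.258² = 126.74.
Round up.

n = 127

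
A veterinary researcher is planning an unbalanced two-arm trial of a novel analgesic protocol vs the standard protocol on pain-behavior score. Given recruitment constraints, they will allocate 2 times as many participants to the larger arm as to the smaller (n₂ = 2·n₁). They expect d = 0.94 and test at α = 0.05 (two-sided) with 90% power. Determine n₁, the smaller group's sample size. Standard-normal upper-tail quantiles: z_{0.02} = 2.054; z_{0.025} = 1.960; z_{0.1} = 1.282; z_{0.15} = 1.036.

With allocation ratio k = n₂/n₁ = 2, Var(x̄₁−x̄₂) = σ²(1/n₁ + 1/(k·n₁)) = σ²·(k+1)/(k·n₁).
So n₁ = (1 + 1/k)·((z_{α/2} + z_β)/d)² = 1.500 × (3.242/0.94)².
n₁ = 1.500 × 11.90 = 17.8.
Round up: n₁ = 18, giving n₂ = 2 × 18 = 36.

n₁ = 18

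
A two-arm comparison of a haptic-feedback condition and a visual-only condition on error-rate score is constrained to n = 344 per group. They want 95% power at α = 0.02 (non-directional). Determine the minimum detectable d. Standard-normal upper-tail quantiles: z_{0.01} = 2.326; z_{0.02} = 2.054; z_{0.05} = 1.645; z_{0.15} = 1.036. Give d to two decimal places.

d_min ≈ 0.30

For two independent groups of n = 344 each: d_min = (z_{α/2} + z_β)·√(2/n).
z-sum = 2.326 + 1.645 = 3.971.
d_min = 3.971 × √(2/344) = 3.971 × 0.0762 = 0.303.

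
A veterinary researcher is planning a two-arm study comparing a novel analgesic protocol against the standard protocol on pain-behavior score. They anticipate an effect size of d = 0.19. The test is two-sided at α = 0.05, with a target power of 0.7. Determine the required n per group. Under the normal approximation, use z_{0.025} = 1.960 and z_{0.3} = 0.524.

n = 342 per group

For two independent groups with equal n: n = 2·((z_{α/2} + z_β) / d)².
z_{α/2} + z_β = 1.960 + 0.524 = 2.484.
n = 2 × (2.484 / 0.19)² = 2 × 13.074² = 2 × 170.92 = 341.8.
Round up to the next whole participant.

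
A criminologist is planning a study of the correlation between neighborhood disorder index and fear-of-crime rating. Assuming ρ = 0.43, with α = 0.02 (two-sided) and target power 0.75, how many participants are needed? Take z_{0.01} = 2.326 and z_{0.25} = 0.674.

n = 46

Fisher's z: C = ½·ln((1+r)/(1−r)) = ½·ln(2.5088) = 0.4599.
n = ((z_{α/2} + z_β)/C)² + 3.
(2.326 + 0.674) / 0.4599 = 3.000 / 0.4599 = 6.523.
n = 6.523² + 3 = 42.55 + 3 = 45.6.
Round up.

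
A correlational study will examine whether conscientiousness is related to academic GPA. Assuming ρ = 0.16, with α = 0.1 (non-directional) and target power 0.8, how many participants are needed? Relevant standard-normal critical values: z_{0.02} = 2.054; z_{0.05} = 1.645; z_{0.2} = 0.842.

n = 241

Fisher's z: C = ½·ln((1+r)/(1−r)) = ½·ln(1.3810) = 0.1614.
n = ((z_{α/2} + z_β)/C)² + 3.
(1.645 + 0.842) / 0.1614 = 2.487 / 0.1614 = 15.409.
n = 15.409² + 3 = 237.43 + 3 = 240.4.
Round up.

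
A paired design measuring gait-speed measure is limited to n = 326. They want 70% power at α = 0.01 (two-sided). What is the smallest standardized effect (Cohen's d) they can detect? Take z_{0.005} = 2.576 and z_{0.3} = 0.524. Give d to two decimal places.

For a single sample (or paired design) of n = 326: d_min = (z_{α/2} + z_β)/√n.
z-sum = 2.576 + 0.524 = 3.100.
d_min = 3.100 / √326 = 3.100 / 18.055 = 0.172.

d_min ≈ 0.17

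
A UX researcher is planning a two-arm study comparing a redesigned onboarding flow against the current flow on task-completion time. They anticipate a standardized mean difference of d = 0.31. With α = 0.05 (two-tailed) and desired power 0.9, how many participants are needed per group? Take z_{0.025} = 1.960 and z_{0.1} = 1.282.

n = 219 per group

For two independent groups with equal n: n = 2·((z_{α/2} + z_β) / d)².
z_{α/2} + z_β = 1.960 + 1.282 = 3.242.
n = 2 × (3.242 / 0.31)² = 2 × 10.458² = 2 × 109.37 = 218.7.
Round up to the next whole participant.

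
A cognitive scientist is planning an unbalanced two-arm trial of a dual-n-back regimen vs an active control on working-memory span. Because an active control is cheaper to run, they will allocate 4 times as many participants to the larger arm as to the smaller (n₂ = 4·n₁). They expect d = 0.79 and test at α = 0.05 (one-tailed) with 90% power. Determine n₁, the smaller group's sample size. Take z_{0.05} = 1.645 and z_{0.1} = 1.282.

With allocation ratio k = n₂/n₁ = 4, Var(x̄₁−x̄₂) = σ²(1/n₁ + 1/(k·n₁)) = σ²·(k+1)/(k·n₁).
So n₁ = (1 + 1/k)·((z_{α} + z_β)/d)² = 1.250 × (2.927/0.79)².
n₁ = 1.250 × 13.73 = 17.2.
Round up: n₁ = 18, giving n₂ = 4 × 18 = 72.

n₁ = 18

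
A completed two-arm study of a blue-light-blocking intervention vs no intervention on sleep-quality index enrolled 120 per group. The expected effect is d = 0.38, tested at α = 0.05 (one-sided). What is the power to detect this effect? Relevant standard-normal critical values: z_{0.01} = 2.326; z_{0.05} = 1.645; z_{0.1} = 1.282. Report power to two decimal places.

power ≈ 0.90

For two equal groups, power = Φ(d·√(n/2) − z_{α}).
d·√(n/2) = 0.38 × √(120/2) = 0.38 × 7.746 = 2.943.
z_β = 2.943 − 1.645 = 1.298.
Power = Φ(1.298) = 0.903.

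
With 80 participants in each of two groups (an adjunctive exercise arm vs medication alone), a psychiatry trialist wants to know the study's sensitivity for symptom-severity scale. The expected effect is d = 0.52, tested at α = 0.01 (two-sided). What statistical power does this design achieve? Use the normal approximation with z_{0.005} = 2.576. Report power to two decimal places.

For two equal groups, power = Φ(d·√(n/2) − z_{α/2}).
d·√(n/2) = 0.52 × √(80/2) = 0.52 × 6.325 = 3.289.
z_β = 3.289 − 2.576 = 0.713.
Power = Φ(0.713) = 0.762.

power ≈ 0.76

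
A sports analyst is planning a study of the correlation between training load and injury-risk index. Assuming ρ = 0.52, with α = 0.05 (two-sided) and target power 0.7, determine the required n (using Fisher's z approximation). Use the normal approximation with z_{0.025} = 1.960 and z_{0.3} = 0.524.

n = 22

Fisher's z: C = ½·ln((1+r)/(1−r)) = ½·ln(3.1667) = 0.5763.
n = ((z_{α/2} + z_β)/C)² + 3.
(1.960 + 0.524) / 0.5763 = 2.484 / 0.5763 = 4.310.
n = 4.310² + 3 = 18.58 + 3 = 21.6.
Round up.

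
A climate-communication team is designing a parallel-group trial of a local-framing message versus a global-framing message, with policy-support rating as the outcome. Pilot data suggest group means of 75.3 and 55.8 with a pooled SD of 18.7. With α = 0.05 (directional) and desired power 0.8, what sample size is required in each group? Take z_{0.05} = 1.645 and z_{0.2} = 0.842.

n = 12 per group

Cohen's d = |M₁ − M₂| / SD_pooled = |75.3 − 55.8| / 18.7 = 19.5 / 18.7 = 1.043.
For two independent groups with equal n: n = 2·((z_{α} + z_β) / d)².
z_{α} + z_β = 1.645 + 0.842 = 2.487.
n = 2 × (2.487 / 1.043)² = 2 × 2.384² = 2 × 5.69 = 11.4.
Round up to the next whole participant.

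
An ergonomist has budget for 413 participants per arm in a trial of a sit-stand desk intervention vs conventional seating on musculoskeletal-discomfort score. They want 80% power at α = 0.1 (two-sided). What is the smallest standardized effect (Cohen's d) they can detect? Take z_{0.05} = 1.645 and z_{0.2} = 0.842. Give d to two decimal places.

For two independent groups of n = 413 each: d_min = (z_{α/2} + z_β)·√(2/n).
z-sum = 1.645 + 0.842 = 2.487.
d_min = 2.487 × √(2/413) = 2.487 × 0.0696 = 0.173.

d_min ≈ 0.17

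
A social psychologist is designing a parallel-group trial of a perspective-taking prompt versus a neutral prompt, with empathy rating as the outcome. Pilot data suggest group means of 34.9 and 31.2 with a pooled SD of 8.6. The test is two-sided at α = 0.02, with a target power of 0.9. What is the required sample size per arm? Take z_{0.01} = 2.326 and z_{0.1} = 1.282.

Cohen's d = |M₁ − M₂| / SD_pooled = |34.9 − 31.2| / 8.6 = 3.7 / 8.6 = 0.430.
For two independent groups with equal n: n = 2·((z_{α/2} + z_β) / d)².
z_{α/2} + z_β = 2.326 + 1.282 = 3.608.
n = 2 × (3.608 / 0.430)² = 2 × 8.391² = 2 × 70.40 = 140.8.
Round up to the next whole participant.

n = 141 per group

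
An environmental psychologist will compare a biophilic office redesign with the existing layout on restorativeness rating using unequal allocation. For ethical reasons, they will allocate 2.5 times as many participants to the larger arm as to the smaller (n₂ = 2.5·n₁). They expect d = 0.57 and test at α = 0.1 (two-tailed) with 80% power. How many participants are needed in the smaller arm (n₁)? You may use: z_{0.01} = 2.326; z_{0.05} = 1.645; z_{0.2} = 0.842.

With allocation ratio k = n₂/n₁ = 2.5, Var(x̄₁−x̄₂) = σ²(1/n₁ + 1/(k·n₁)) = σ²·(k+1)/(k·n₁).
So n₁ = (1 + 1/k)·((z_{α/2} + z_β)/d)² = 1.400 × (2.487/0.57)².
n₁ = 1.400 × 19.04 = 26.7.
Round up: n₁ = 27, giving n₂ = ⌈2.5 × 27⌉ = ⌈67.5⌉ = 68.

n₁ = 27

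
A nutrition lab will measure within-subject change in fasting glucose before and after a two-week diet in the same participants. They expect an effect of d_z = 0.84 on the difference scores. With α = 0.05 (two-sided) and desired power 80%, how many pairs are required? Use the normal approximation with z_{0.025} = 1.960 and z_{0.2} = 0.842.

For a paired (one-sample on differences) test: n = ((z_{α/2} + z_β) / d)².
z_{α/2} + z_β = 1.960 + 0.842 = 2.802.
n = (2.802 / 0.84)² = 3.336² = 11.13.
Round up.

n = 12 pairs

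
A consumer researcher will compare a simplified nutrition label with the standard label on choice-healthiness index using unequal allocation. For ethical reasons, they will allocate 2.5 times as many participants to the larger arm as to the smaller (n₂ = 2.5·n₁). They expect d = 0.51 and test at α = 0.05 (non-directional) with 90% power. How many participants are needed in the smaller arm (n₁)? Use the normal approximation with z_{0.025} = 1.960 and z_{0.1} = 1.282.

n₁ = 57

With allocation ratio k = n₂/n₁ = 2.5, Var(x̄₁−x̄₂) = σ²(1/n₁ + 1/(k·n₁)) = σ²·(k+1)/(k·n₁).
So n₁ = (1 + 1/k)·((z_{α/2} + z_β)/d)² = 1.400 × (3.242/0.51)².
n₁ = 1.400 × 40.41 = 56.6.
Round up: n₁ = 57, giving n₂ = ⌈2.5 × 57⌉ = ⌈142.5⌉ = 143.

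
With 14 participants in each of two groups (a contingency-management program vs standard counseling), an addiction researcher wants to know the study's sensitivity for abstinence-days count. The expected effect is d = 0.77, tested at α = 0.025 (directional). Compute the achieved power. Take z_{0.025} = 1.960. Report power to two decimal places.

For two equal groups, power = Φ(d·√(n/2) − z_{α}).
d·√(n/2) = 0.77 × √(14/2) = 0.77 × 2.646 = 2.037.
z_β = 2.037 − 1.960 = 0.077.
Power = Φ(0.077) = 0.531.

power ≈ 0.53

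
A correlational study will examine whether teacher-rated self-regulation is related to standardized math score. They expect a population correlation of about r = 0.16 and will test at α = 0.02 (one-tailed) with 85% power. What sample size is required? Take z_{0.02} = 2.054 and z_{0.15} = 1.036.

Fisher's z: C = ½·ln((1+r)/(1−r)) = ½·ln(1.3810) = 0.1614.
n = ((z_{α} + z_β)/C)² + 3.
(2.054 + 1.036) / 0.1614 = 3.090 / 0.1614 = 19.145.
n = 19.145² + 3 = 366.53 + 3 = 369.5.
Round up.

n = 370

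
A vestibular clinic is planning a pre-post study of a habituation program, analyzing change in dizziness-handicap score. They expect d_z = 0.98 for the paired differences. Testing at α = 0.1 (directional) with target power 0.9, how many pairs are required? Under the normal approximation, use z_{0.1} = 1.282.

n = 7 pairs

For a paired (one-sample on differences) test: n = ((z_{α} + z_β) / d)².
z_{α} + z_β = 1.282 + 1.282 = 2.564.
n = (2.564 / 0.98)² = 2.616² = 6.85.
Round up.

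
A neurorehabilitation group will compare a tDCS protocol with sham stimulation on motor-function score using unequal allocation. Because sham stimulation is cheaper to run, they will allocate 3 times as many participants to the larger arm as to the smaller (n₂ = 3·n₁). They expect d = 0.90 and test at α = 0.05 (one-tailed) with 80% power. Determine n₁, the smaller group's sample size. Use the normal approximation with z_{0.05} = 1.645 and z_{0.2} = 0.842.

n₁ = 11

With allocation ratio k = n₂/n₁ = 3, Var(x̄₁−x̄₂) = σ²(1/n₁ + 1/(k·n₁)) = σ²·(k+1)/(k·n₁).
So n₁ = (1 + 1/k)·((z_{α} + z_β)/d)² = 1.333 × (2.487/0.90)².
n₁ = 1.333 × 7.64 = 10.2.
Round up: n₁ = 11, giving n₂ = 3 × 11 = 33.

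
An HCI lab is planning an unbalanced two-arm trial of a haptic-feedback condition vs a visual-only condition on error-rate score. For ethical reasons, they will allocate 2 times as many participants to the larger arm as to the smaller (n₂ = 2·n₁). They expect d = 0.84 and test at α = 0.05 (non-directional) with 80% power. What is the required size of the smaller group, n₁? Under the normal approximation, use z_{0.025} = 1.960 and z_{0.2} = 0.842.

With allocation ratio k = n₂/n₁ = 2, Var(x̄₁−x̄₂) = σ²(1/n₁ + 1/(k·n₁)) = σ²·(k+1)/(k·n₁).
So n₁ = (1 + 1/k)·((z_{α/2} + z_β)/d)² = 1.500 × (2.802/0.84)².
n₁ = 1.500 × 11.13 = 16.7.
Round up: n₁ = 17, giving n₂ = 2 × 17 = 34.

n₁ = 17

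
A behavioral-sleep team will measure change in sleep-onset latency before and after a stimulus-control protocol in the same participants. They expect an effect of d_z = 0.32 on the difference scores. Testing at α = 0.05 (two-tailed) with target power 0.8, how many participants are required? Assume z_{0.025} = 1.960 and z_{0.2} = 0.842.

n = 77 pairs

For a paired (one-sample on differences) test: n = ((z_{α/2} + z_β) / d)².
z_{α/2} + z_β = 1.960 + 0.842 = 2.802.
n = (2.802 / 0.32)² = 8.756² = 76.67.
Round up.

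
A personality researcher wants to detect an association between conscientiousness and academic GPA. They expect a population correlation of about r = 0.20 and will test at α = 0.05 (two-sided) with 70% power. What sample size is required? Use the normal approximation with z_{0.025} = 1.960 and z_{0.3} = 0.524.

n = 154

Fisher's z: C = ½·ln((1+r)/(1−r)) = ½·ln(1.5000) = 0.2027.
n = ((z_{α/2} + z_β)/C)² + 3.
(1.960 + 0.524) / 0.2027 = 2.484 / 0.2027 = 12.255.
n = 12.255² + 3 = 150.17 + 3 = 153.2.
Round up.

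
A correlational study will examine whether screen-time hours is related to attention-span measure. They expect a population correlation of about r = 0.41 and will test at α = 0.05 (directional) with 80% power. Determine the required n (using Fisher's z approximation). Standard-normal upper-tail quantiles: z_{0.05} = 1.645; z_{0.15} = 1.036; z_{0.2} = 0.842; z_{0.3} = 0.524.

Fisher's z: C = ½·ln((1+r)/(1−r)) = ½·ln(2.3898) = 0.4356.
n = ((z_{α} + z_β)/C)² + 3.
(1.645 + 0.842) / 0.4356 = 2.487 / 0.4356 = 5.709.
n = 5.709² + 3 = 32.60 + 3 = 35.6.
Round up.

n = 36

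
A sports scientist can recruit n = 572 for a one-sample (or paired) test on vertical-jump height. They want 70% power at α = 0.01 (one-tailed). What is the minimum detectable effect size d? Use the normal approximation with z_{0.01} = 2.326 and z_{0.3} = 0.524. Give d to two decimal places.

For a single sample (or paired design) of n = 572: d_min = (z_{α} + z_β)/√n.
z-sum = 2.326 + 0.524 = 2.850.
d_min = 2.850 / √572 = 2.850 / 23.917 = 0.119.

d_min ≈ 0.12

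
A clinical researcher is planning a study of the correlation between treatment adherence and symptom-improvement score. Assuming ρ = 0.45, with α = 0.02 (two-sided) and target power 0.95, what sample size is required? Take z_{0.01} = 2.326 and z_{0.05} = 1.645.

n = 71

Fisher's z: C = ½·ln((1+r)/(1−r)) = ½·ln(2.6364) = 0.4847.
n = ((z_{α/2} + z_β)/C)² + 3.
(2.326 + 1.645) / 0.4847 = 3.971 / 0.4847 = 8.193.
n = 8.193² + 3 = 67.12 + 3 = 70.1.
Round up.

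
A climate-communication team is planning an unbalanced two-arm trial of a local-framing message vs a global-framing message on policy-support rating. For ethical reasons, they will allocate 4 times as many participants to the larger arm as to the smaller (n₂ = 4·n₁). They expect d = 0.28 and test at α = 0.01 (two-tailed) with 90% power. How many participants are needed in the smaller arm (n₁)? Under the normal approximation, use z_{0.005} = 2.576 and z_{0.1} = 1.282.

n₁ = 238

With allocation ratio k = n₂/n₁ = 4, Var(x̄₁−x̄₂) = σ²(1/n₁ + 1/(k·n₁)) = σ²·(k+1)/(k·n₁).
So n₁ = (1 + 1/k)·((z_{α/2} + z_β)/d)² = 1.250 × (3.858/0.28)².
n₁ = 1.250 × 189.85 = 237.3.
Round up: n₁ = 238, giving n₂ = 4 × 238 = 952.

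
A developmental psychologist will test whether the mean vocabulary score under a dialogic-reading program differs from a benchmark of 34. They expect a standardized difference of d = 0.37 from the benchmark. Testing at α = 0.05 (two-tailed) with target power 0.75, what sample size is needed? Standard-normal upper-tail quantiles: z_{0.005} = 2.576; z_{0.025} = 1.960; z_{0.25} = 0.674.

For a one-sample test: n = ((z_{α/2} + z_β) / d)².
z_{α/2} + z_β = 1.960 + 0.674 = 2.634.
n = (2.634 / 0.37)² = 7.119² = 50.68.
Round up.

n = 51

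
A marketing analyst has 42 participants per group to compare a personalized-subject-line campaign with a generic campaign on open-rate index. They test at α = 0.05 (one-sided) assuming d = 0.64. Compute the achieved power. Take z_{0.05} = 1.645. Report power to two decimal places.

For two equal groups, power = Φ(d·√(n/2) − z_{α}).
d·√(n/2) = 0.64 × √(42/2) = 0.64 × 4.583 = 2.933.
z_β = 2.933 − 1.645 = 1.288.
Power = Φ(1.288) = 0.901.

power ≈ 0.90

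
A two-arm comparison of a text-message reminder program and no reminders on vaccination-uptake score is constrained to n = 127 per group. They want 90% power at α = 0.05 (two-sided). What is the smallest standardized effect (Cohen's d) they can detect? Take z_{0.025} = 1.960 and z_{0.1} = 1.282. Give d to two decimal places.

d_min ≈ 0.41

For two independent groups of n = 127 each: d_min = (z_{α/2} + z_β)·√(2/n).
z-sum = 1.960 + 1.282 = 3.242.
d_min = 3.242 × √(2/127) = 3.242 × 0.1255 = 0.407.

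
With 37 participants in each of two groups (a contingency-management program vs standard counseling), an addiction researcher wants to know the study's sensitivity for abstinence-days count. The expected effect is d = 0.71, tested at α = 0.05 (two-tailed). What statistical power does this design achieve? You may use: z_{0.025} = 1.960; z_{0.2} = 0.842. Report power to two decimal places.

For two equal groups, power = Φ(d·√(n/2) − z_{α/2}).
d·√(n/2) = 0.71 × √(37/2) = 0.71 × 4.301 = 3.054.
z_β = 3.054 − 1.960 = 1.094.
Power = Φ(1.094) = 0.863.

power ≈ 0.86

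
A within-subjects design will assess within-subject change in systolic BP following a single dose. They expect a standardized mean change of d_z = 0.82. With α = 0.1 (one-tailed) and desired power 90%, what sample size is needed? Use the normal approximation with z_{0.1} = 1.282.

n = 10 pairs

For a paired (one-sample on differences) test: n = ((z_{α} + z_β) / d)².
z_{α} + z_β = 1.282 + 1.282 = 2.564.
n = (2.564 / 0.82)² = 3.127² = 9.78.
Round up.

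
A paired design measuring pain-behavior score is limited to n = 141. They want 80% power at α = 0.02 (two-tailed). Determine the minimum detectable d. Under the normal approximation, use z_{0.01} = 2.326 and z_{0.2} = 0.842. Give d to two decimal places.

For a single sample (or paired design) of n = 141: d_min = (z_{α/2} + z_β)/√n.
z-sum = 2.326 + 0.842 = 3.168.
d_min = 3.168 / √141 = 3.168 / 11.874 = 0.267.

d_min ≈ 0.27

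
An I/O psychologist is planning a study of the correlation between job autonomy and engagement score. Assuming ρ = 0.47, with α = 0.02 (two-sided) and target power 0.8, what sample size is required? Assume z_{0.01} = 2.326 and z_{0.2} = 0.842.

Fisher's z: C = ½·ln((1+r)/(1−r)) = ½·ln(2.7736) = 0.5101.
n = ((z_{α/2} + z_β)/C)² + 3.
(2.326 + 0.842) / 0.5101 = 3.168 / 0.5101 = 6.211.
n = 6.211² + 3 = 38.57 + 3 = 41.6.
Round up.

n = 42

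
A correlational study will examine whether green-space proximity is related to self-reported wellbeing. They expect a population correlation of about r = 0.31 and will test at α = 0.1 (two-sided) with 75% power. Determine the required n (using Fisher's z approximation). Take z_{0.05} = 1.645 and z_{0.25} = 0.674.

Fisher's z: C = ½·ln((1+r)/(1−r)) = ½·ln(1.8986) = 0.3205.
n = ((z_{α/2} + z_β)/C)² + 3.
(1.645 + 0.674) / 0.3205 = 2.319 / 0.3205 = 7.236.
n = 7.236² + 3 = 52.35 + 3 = 55.4.
Round up.

n = 56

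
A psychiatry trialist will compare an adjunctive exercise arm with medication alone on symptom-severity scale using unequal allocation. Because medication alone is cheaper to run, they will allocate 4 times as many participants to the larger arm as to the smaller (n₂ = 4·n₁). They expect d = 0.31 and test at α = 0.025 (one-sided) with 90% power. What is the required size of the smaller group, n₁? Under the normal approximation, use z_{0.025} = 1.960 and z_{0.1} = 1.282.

n₁ = 137

With allocation ratio k = n₂/n₁ = 4, Var(x̄₁−x̄₂) = σ²(1/n₁ + 1/(k·n₁)) = σ²·(k+1)/(k·n₁).
So n₁ = (1 + 1/k)·((z_{α} + z_β)/d)² = 1.250 × (3.242/0.31)².
n₁ = 1.250 × 109.37 = 136.7.
Round up: n₁ = 137, giving n₂ = 4 × 137 = 548.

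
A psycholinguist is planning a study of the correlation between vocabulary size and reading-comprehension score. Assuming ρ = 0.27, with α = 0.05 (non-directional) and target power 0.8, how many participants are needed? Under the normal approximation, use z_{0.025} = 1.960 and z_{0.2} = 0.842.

n = 106

Fisher's z: C = ½·ln((1+r)/(1−r)) = ½·ln(1.7397) = 0.2769.
n = ((z_{α/2} + z_β)/C)² + 3.
(1.960 + 0.842) / 0.2769 = 2.802 / 0.2769 = 10.119.
n = 10.119² + 3 = 102.40 + 3 = 105.4.
Round up.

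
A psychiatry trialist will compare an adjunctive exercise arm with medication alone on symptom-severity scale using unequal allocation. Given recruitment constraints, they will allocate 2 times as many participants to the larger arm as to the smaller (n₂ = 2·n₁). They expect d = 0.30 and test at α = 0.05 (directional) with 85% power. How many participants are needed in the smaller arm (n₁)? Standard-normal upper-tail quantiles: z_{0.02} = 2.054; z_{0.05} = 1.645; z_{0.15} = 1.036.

With allocation ratio k = n₂/n₁ = 2, Var(x̄₁−x̄₂) = σ²(1/n₁ + 1/(k·n₁)) = σ²·(k+1)/(k·n₁).
So n₁ = (1 + 1/k)·((z_{α} + z_β)/d)² = 1.500 × (2.681/0.30)².
n₁ = 1.500 × 79.86 = 119.8.
Round up: n₁ = 120, giving n₂ = 2 × 120 = 240.

n₁ = 120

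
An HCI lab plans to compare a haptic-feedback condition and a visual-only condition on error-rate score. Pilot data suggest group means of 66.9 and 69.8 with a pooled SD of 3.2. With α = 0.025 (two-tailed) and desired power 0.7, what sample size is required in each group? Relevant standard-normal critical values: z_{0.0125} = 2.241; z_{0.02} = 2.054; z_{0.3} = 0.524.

Cohen's d = |M₁ − M₂| / SD_pooled = |66.9 − 69.8| / 3.2 = 2.9 / 3.2 = 0.906.
For two independent groups with equal n: n = 2·((z_{α/2} + z_β) / d)².
z_{α/2} + z_β = 2.241 + 0.524 = 2.765.
n = 2 × (2.765 / 0.906)² = 2 × 3.052² = 2 × 9.31 = 18.6.
Round up to the next whole participant.

n = 19 per group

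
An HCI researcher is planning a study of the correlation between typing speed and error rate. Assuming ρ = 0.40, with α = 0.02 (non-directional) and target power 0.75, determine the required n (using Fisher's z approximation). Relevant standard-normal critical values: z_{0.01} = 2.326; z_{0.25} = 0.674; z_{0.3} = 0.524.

n = 54

Fisher's z: C = ½·ln((1+r)/(1−r)) = ½·ln(2.3333) = 0.4236.
n = ((z_{α/2} + z_β)/C)² + 3.
(2.326 + 0.674) / 0.4236 = 3.000 / 0.4236 = 7.082.
n = 7.082² + 3 = 50.16 + 3 = 53.2.
Round up.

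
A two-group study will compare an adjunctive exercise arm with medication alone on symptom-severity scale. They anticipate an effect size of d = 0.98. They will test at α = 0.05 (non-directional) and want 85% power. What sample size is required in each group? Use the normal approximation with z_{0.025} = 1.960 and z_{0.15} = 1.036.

For two independent groups with equal n: n = 2·((z_{α/2} + z_β) / d)².
z_{α/2} + z_β = 1.960 + 1.036 = 2.996.
n = 2 × (2.996 / 0.98)² = 2 × 3.057² = 2 × 9.35 = 18.7.
Round up to the next whole participant.

n = 19 per group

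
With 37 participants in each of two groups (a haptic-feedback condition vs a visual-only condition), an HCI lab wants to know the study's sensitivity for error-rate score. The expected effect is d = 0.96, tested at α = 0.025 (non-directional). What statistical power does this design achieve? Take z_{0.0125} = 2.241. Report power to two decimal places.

For two equal groups, power = Φ(d·√(n/2) − z_{α/2}).
d·√(n/2) = 0.96 × √(37/2) = 0.96 × 4.301 = 4.129.
z_β = 4.129 − 2.241 = 1.888.
Power = Φ(1.888) = 0.970.

power ≈ 0.97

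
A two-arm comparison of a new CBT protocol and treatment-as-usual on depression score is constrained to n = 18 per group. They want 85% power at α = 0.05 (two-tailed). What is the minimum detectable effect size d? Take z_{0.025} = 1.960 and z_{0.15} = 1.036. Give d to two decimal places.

d_min ≈ 1.00

For two independent groups of n = 18 each: d_min = (z_{α/2} + z_β)·√(2/n).
z-sum = 1.960 + 1.036 = 2.996.
d_min = 2.996 × √(2/18) = 2.996 × 0.3333 = 0.999.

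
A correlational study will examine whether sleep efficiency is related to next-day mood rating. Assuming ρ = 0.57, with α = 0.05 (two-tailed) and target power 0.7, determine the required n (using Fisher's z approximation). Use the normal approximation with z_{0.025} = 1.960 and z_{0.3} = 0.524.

n = 18

Fisher's z: C = ½·ln((1+r)/(1−r)) = ½·ln(3.6512) = 0.6475.
n = ((z_{α/2} + z_β)/C)² + 3.
(1.960 + 0.524) / 0.6475 = 2.484 / 0.6475 = 3.836.
n = 3.836² + 3 = 14.72 + 3 = 17.7.
Round up.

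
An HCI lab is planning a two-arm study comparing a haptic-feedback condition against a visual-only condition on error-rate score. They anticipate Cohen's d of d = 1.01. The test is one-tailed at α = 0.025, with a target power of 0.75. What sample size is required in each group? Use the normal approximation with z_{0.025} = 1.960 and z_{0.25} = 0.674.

For two independent groups with equal n: n = 2·((z_{α} + z_β) / d)².
z_{α} + z_β = 1.960 + 0.674 = 2.634.
n = 2 × (2.634 / 1.01)² = 2 × 2.608² = 2 × 6.80 = 13.6.
Round up to the next whole participant.

n = 14 per group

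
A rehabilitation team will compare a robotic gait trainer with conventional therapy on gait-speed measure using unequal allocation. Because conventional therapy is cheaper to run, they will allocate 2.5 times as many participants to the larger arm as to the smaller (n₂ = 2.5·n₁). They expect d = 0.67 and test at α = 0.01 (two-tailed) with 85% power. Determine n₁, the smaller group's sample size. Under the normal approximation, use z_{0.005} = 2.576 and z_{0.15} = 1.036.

n₁ = 41

With allocation ratio k = n₂/n₁ = 2.5, Var(x̄₁−x̄₂) = σ²(1/n₁ + 1/(k·n₁)) = σ²·(k+1)/(k·n₁).
So n₁ = (1 + 1/k)·((z_{α/2} + z_β)/d)² = 1.400 × (3.612/0.67)².
n₁ = 1.400 × 29.06 = 40.7.
Round up: n₁ = 41, giving n₂ = ⌈2.5 × 41⌉ = ⌈102.5⌉ = 103.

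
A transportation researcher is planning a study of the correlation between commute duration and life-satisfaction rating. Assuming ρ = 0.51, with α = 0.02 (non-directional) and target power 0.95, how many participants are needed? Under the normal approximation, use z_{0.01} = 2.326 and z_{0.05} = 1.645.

Fisher's z: C = ½·ln((1+r)/(1−r)) = ½·ln(3.0816) = 0.5627.
n = ((z_{α/2} + z_β)/C)² + 3.
(2.326 + 1.645) / 0.5627 = 3.971 / 0.5627 = 7.057.
n = 7.057² + 3 = 49.80 + 3 = 52.8.
Round up.

n = 53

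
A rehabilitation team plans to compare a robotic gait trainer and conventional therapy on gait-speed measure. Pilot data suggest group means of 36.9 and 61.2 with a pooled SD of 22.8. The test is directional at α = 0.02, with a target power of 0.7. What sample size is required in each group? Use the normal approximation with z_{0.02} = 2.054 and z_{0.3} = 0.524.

n = 12 per group

Cohen's d = |M₁ − M₂| / SD_pooled = |36.9 − 61.2| / 22.8 = 24.3 / 22.8 = 1.066.
For two independent groups with equal n: n = 2·((z_{α} + z_β) / d)².
z_{α} + z_β = 2.054 + 0.524 = 2.578.
n = 2 × (2.578 / 1.066)² = 2 × 2.418² = 2 × 5.85 = 11.7.
Round up to the next whole participant.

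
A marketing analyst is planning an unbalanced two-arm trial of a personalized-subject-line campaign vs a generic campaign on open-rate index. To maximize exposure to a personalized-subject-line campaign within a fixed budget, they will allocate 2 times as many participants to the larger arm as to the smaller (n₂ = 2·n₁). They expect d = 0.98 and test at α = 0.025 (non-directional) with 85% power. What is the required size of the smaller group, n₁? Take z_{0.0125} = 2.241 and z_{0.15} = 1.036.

With allocation ratio k = n₂/n₁ = 2, Var(x̄₁−x̄₂) = σ²(1/n₁ + 1/(k·n₁)) = σ²·(k+1)/(k·n₁).
So n₁ = (1 + 1/k)·((z_{α/2} + z_β)/d)² = 1.500 × (3.277/0.98)².
n₁ = 1.500 × 11.18 = 16.8.
Round up: n₁ = 17, giving n₂ = 2 × 17 = 34.

n₁ = 17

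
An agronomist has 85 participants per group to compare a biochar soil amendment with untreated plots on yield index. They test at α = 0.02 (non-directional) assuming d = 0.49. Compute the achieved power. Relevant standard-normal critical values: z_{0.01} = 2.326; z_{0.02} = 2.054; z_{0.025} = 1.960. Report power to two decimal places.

For two equal groups, power = Φ(d·√(n/2) − z_{α/2}).
d·√(n/2) = 0.49 × √(85/2) = 0.49 × 6.519 = 3.194.
z_β = 3.194 − 2.326 = 0.868.
Power = Φ(0.868) = 0.807.

power ≈ 0.81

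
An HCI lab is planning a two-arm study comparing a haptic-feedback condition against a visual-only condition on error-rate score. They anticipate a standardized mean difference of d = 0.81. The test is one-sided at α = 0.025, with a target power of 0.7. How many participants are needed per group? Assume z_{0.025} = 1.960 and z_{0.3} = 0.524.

For two independent groups with equal n: n = 2·((z_{α} + z_β) / d)².
z_{α} + z_β = 1.960 + 0.524 = 2.484.
n = 2 × (2.484 / 0.81)² = 2 × 3.067² = 2 × 9.40 = 18.8.
Round up to the next whole participant.

n = 19 per group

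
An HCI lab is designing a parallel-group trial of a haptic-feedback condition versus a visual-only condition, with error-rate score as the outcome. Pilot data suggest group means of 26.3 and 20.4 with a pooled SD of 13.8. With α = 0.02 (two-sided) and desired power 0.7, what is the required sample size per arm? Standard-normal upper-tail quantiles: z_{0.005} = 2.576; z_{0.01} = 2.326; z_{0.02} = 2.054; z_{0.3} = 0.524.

Cohen's d = |M₁ − M₂| / SD_pooled = |26.3 − 20.4| / 13.8 = 5.9 / 13.8 = 0.428.
For two independent groups with equal n: n = 2·((z_{α/2} + z_β) / d)².
z_{α/2} + z_β = 2.326 + 0.524 = 2.850.
n = 2 × (2.850 / 0.428)² = 2 × 6.659² = 2 × 44.34 = 88.7.
Round up to the next whole participant.

n = 89 per group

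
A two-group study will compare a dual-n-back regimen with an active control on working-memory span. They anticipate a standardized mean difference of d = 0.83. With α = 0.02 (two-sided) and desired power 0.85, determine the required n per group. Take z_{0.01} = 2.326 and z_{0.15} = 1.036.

n = 33 per group

For two independent groups with equal n: n = 2·((z_{α/2} + z_β) / d)².
z_{α/2} + z_β = 2.326 + 1.036 = 3.362.
n = 2 × (3.362 / 0.83)² = 2 × 4.051² = 2 × 16.41 = 32.8.
Round up to the next whole participant.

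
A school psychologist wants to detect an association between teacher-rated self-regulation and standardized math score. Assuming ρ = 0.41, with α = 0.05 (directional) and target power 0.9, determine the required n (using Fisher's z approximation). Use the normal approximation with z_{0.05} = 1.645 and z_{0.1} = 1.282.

Fisher's z: C = ½·ln((1+r)/(1−r)) = ½·ln(2.3898) = 0.4356.
n = ((z_{α} + z_β)/C)² + 3.
(1.645 + 1.282) / 0.4356 = 2.927 / 0.4356 = 6.719.
n = 6.719² + 3 = 45.15 + 3 = 48.2.
Round up.

n = 49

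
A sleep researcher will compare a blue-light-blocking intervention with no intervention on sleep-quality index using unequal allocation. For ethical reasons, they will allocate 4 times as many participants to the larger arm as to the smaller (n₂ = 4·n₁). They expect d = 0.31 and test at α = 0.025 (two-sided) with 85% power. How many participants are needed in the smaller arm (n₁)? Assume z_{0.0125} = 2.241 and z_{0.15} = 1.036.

With allocation ratio k = n₂/n₁ = 4, Var(x̄₁−x̄₂) = σ²(1/n₁ + 1/(k·n₁)) = σ²·(k+1)/(k·n₁).
So n₁ = (1 + 1/k)·((z_{α/2} + z_β)/d)² = 1.250 × (3.277/0.31)².
n₁ = 1.250 × 111.75 = 139.7.
Round up: n₁ = 140, giving n₂ = 4 × 140 = 560.

n₁ = 140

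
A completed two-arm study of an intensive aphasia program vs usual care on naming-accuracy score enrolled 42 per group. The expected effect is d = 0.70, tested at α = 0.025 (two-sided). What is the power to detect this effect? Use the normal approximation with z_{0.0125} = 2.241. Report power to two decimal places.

For two equal groups, power = Φ(d·√(n/2) − z_{α/2}).
d·√(n/2) = 0.70 × √(42/2) = 0.70 × 4.583 = 3.208.
z_β = 3.208 − 2.241 = 0.967.
Power = Φ(0.967) = 0.833.

power ≈ 0.83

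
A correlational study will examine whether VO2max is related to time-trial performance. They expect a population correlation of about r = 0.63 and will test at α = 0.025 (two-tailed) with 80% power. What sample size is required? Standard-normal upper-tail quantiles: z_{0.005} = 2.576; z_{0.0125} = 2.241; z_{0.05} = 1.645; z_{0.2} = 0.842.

Fisher's z: C = ½·ln((1+r)/(1−r)) = ½·ln(4.4054) = 0.7414.
n = ((z_{α/2} + z_β)/C)² + 3.
(2.241 + 0.842) / 0.7414 = 3.083 / 0.7414 = 4.158.
n = 4.158² + 3 = 17.29 + 3 = 20.3.
Round up.

n = 21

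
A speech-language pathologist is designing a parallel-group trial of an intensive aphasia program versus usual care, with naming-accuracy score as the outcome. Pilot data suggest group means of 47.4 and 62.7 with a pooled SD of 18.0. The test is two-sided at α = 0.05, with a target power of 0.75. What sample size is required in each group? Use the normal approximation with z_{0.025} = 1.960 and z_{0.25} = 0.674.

Cohen's d = |M₁ − M₂| / SD_pooled = |47.4 − 62.7| / 18.0 = 15.3 / 18.0 = 0.850.
For two independent groups with equal n: n = 2·((z_{α/2} + z_β) / d)².
z_{α/2} + z_β = 1.960 + 0.674 = 2.634.
n = 2 × (2.634 / 0.850)² = 2 × 3.099² = 2 × 9.60 = 19.2.
Round up to the next whole participant.

n = 20 per group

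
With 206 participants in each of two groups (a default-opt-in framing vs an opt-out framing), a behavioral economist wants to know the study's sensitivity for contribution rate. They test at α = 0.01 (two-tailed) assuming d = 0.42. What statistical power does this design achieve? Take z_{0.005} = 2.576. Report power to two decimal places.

power ≈ 0.95

For two equal groups, power = Φ(d·√(n/2) − z_{α/2}).
d·√(n/2) = 0.42 × √(206/2) = 0.42 × 10.149 = 4.263.
z_β = 4.263 − 2.576 = 1.687.
Power = Φ(1.687) = 0.954.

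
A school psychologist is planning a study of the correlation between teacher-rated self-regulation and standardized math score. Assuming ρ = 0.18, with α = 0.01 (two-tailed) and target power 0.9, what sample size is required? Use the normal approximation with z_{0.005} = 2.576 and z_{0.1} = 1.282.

Fisher's z: C = ½·ln((1+r)/(1−r)) = ½·ln(1.4390) = 0.1820.
n = ((z_{α/2} + z_β)/C)² + 3.
(2.576 + 1.282) / 0.1820 = 3.858 / 0.1820 = 21.198.
n = 21.198² + 3 = 449.35 + 3 = 452.3.
Round up.

n = 453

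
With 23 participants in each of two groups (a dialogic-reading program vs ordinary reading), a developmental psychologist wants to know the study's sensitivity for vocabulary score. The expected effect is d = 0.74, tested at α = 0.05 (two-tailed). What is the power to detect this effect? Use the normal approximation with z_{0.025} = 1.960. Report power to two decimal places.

power ≈ 0.71

For two equal groups, power = Φ(d·√(n/2) − z_{α/2}).
d·√(n/2) = 0.74 × √(23/2) = 0.74 × 3.391 = 2.509.
z_β = 2.509 − 1.960 = 0.549.
Power = Φ(0.549) = 0.709.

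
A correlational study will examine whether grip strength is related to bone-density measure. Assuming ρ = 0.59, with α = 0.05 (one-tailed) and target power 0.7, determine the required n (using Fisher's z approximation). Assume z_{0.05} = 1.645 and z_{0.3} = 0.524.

Fisher's z: C = ½·ln((1+r)/(1−r)) = ½·ln(3.8780) = 0.6777.
n = ((z_{α} + z_β)/C)² + 3.
(1.645 + 0.524) / 0.6777 = 2.169 / 0.6777 = 3.201.
n = 3.201² + 3 = 10.24 + 3 = 13.2.
Round up.

n = 14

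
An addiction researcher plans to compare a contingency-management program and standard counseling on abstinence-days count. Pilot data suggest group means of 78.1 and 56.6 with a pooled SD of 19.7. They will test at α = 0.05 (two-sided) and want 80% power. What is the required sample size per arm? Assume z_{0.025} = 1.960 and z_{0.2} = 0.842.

n = 14 per group

Cohen's d = |M₁ − M₂| / SD_pooled = |78.1 − 56.6| / 19.7 = 21.5 / 19.7 = 1.091.
For two independent groups with equal n: n = 2·((z_{α/2} + z_β) / d)².
z_{α/2} + z_β = 1.960 + 0.842 = 2.802.
n = 2 × (2.802 / 1.091)² = 2 × 2.568² = 2 × 6.60 = 13.2.
Round up to the next whole participant.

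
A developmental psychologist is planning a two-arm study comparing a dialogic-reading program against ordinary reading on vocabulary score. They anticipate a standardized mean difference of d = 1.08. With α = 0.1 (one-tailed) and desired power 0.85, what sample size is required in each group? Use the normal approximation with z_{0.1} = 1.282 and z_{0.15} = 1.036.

For two independent groups with equal n: n = 2·((z_{α} + z_β) / d)².
z_{α} + z_β = 1.282 + 1.036 = 2.318.
n = 2 × (2.318 / 1.08)² = 2 × 2.146² = 2 × 4.61 = 9.2.
Round up to the next whole participant.

n = 10 per group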